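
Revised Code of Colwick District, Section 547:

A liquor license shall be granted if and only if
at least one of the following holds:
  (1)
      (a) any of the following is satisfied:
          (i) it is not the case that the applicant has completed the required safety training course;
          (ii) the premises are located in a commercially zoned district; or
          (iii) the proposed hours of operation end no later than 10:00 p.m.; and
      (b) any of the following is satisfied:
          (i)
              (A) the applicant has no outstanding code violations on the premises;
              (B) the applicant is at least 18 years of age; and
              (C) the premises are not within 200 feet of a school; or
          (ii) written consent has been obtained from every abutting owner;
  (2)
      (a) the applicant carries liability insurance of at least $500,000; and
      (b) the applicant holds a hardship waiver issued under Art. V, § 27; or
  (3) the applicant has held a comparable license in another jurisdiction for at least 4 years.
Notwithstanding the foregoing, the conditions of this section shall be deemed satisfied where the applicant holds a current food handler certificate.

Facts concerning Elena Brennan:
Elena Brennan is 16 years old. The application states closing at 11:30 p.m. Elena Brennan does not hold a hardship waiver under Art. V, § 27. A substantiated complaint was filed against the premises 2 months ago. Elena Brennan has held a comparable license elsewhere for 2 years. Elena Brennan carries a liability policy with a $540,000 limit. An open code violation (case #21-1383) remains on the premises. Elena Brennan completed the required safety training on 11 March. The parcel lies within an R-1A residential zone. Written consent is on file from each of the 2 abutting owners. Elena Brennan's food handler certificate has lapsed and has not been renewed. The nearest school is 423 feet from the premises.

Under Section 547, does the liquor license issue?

No — denied.

(i) not (safety training) — not met.
(ii) commercially zoned — not met.
(iii) closes by 10 p.m. — fails.
(a): F OR F OR F → false.
(A) no code violations — fails.
(B) age ≥ 18 — not met.
(C) ≥200 ft from school — met.
(i) = F AND F AND T = false.
(ii) all abutters consent — satisfied.
(b): F OR T → true.
(1) = F AND T = false.
(a) insurance ≥ $500,000 — satisfied.
(b) hardship waiver — not met.
(2) = T AND F = false.
(3) prior license ≥ 4 yr — not satisfied.
Overall = F OR F OR F = false.
Exception (food handler cert.) — not satisfied.
Result: main false OR exception false → false.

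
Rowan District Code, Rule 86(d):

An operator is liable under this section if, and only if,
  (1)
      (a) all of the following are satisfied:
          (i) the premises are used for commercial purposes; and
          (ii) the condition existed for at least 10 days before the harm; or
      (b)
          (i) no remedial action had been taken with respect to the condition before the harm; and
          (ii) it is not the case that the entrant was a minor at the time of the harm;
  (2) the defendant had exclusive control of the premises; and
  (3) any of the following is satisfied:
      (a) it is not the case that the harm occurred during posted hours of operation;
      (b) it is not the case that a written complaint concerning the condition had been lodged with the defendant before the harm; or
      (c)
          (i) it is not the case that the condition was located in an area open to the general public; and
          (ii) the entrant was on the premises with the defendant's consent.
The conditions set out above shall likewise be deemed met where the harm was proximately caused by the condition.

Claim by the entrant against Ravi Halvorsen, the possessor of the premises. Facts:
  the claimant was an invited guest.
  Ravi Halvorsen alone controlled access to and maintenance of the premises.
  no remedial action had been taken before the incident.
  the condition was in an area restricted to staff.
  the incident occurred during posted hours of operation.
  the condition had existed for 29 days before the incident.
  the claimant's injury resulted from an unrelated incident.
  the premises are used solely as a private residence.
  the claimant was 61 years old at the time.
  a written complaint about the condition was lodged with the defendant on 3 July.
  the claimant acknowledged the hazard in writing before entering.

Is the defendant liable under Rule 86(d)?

Yes — liable.

(i) commercial use — not met.
(ii) condition ≥10 days old — holds.
So (a) is not satisfied (F AND T).
(i) no remedial action — satisfied.
(ii) not (entrant a minor) — satisfied.
(b) = T AND T = true.
(1) = F OR T = true.
(2) exclusive control — met.
(a) not (during posted hours) — not satisfied.
(b) not (complaint lodged) — fails.
(i) not (public area) — holds.
(ii) consent to enter — holds.
So (c) is satisfied (T AND T).
(3) = F OR F OR T = true.
Overall = T AND T AND T = true.
Exception (proximate cause) — not satisfied.
Result: main true OR exception false → true.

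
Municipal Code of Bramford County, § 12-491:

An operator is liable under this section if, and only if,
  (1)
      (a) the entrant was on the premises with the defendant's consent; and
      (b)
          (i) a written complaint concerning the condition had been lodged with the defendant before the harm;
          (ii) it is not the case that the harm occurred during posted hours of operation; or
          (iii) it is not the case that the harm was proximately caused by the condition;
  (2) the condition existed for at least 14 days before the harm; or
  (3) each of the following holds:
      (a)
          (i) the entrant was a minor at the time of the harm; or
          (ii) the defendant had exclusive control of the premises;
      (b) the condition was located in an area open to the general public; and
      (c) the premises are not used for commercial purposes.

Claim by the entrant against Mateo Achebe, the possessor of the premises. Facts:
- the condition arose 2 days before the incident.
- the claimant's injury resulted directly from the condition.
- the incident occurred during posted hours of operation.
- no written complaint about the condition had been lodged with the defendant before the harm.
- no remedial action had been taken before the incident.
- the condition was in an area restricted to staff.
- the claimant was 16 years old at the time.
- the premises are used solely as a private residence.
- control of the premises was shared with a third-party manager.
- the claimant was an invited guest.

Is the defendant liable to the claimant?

No — not liable.

(a) consent to enter — satisfied.
(i) complaint lodged — fails.
(ii) not (during posted hours) — fails.
(iii) not (proximate cause) — not satisfied.
(b) = F OR F OR F = false.
(1): T AND F → false.
(2) condition ≥14 days old — fails.
(i) entrant a minor — met.
(ii) exclusive control — fails.
(a): T OR F → true.
(b) public area — not met.
(c) not (commercial use) — satisfied.
(3) = T AND F AND T = false.
So Overall is not satisfied (F OR F OR F).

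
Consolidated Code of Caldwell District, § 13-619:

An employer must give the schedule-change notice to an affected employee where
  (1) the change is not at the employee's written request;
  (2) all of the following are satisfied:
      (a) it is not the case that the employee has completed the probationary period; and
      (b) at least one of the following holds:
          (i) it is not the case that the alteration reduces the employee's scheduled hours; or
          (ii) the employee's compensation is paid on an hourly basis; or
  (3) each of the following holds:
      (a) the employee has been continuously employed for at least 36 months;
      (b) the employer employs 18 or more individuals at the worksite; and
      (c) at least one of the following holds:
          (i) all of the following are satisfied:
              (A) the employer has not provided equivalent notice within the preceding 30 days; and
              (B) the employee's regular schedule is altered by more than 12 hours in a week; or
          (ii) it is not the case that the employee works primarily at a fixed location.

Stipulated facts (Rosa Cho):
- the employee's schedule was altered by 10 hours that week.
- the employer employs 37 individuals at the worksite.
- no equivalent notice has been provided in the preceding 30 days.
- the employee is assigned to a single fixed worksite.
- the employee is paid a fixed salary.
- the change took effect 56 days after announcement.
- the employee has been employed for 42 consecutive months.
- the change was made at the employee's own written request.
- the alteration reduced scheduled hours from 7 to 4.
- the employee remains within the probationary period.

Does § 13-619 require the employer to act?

No — not required.

(1) not employee-requested — not met.
(a) not (past probation) — holds.
(i) not (hours reduced) — fails.
(ii) hourly-paid — fails.
(b): F OR F → false.
(2) = T AND F = false.
(a) tenure ≥ 36 mo. — satisfied.
(b) ≥ 18 at site — holds.
(A) no recent notice — holds.
(B) schedule shift > 12h — not met.
(i) = T AND F = false.
(ii) not (fixed location) — not satisfied.
So (c) is not satisfied (F OR F).
So (3) is not satisfied (T AND T AND F).
Overall: F OR F OR F → false.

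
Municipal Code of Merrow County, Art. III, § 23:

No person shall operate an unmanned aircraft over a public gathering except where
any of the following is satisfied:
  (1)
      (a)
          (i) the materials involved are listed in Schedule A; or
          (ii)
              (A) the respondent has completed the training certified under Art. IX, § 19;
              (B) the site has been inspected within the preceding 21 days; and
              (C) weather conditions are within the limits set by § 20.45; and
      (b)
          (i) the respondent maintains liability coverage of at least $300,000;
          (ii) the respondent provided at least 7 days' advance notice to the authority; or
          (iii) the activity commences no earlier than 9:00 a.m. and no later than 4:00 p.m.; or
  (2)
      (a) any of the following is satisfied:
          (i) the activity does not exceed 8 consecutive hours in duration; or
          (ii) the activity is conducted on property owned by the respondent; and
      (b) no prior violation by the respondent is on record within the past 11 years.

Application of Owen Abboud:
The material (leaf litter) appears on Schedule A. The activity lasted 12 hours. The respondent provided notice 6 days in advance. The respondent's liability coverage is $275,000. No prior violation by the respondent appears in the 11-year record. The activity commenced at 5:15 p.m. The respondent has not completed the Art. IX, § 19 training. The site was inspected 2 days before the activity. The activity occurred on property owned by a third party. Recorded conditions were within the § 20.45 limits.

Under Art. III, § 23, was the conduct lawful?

No — unlawful.

(i) Schedule A material — satisfied.
(A) training certified — fails.
(B) site inspected — met.
(C) weather ok — satisfied.
(ii): F AND T AND T → false.
(a) = T OR F = true.
(i) coverage ≥ $300,000 — not met.
(ii) ≥7 days' notice — not met.
(iii) start within hours — not met.
So (b) is not satisfied (F OR F OR F).
(1): T AND F → false.
(i) ≤ 8 hrs duration — fails.
(ii) own property — fails.
So (a) is not satisfied (F OR F).
(b) no prior violation — met.
(2) = F AND T = false.
Overall: F OR F → false.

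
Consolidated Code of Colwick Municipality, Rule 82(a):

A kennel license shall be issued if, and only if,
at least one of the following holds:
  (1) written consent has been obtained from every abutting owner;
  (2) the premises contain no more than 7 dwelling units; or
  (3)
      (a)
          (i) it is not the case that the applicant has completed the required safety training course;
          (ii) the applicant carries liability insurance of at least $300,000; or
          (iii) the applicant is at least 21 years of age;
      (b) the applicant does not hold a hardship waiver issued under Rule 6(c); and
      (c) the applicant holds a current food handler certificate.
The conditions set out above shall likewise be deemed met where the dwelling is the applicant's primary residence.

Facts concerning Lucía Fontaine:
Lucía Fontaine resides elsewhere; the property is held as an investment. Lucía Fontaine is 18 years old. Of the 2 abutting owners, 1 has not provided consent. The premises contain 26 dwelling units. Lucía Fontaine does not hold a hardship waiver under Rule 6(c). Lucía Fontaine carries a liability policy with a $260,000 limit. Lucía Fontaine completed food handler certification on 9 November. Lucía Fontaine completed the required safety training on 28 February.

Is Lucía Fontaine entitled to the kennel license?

No — denied.

(1) all abutters consent — fails.
(2) ≤ 7 units — fails.
(i) not (safety training) — not satisfied.
(ii) insurance ≥ $300,000 — fails.
(iii) age ≥ 21 — fails.
(a) = F OR F OR F = false.
(b) not (hardship waiver) — satisfied.
(c) food handler cert. — holds.
(3) = F AND T AND T = false.
Overall = F OR F OR F = false.
Exception (primary residence) — not satisfied.
Result: main false OR exception false → false.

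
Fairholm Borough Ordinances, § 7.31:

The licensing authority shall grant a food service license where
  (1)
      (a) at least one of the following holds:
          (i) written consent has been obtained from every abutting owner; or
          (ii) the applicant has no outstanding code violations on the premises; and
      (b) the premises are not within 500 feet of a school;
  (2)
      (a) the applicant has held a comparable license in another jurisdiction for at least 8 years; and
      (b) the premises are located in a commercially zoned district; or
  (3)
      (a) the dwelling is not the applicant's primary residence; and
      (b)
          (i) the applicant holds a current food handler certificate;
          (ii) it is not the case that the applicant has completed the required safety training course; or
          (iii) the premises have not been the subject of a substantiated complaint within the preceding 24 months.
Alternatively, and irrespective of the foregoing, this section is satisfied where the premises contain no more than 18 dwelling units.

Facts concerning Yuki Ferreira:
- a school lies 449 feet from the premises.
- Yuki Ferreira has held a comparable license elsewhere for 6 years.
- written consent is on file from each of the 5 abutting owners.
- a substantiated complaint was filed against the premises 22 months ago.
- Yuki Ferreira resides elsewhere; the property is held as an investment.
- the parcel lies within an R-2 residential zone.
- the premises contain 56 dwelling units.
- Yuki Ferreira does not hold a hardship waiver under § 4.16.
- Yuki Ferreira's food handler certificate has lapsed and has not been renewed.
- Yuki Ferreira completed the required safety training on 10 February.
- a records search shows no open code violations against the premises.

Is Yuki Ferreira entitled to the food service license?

No — denied.

(i) all abutters consent — satisfied.
(ii) no code violations — satisfied.
(a): T OR T → true.
(b) ≥500 ft from school — fails.
So (1) is not satisfied (T AND F).
(a) prior license ≥ 8 yr — not met.
(b) commercially zoned — fails.
(2) = F AND F = false.
(a) not (primary residence) — satisfied.
(i) food handler cert. — not met.
(ii) not (safety training) — not satisfied.
(iii) no complaint in 24 mo. — not satisfied.
So (b) is not satisfied (F OR F OR F).
So (3) is not satisfied (T AND F).
Overall = F OR F OR F = false.
Exception (≤ 18 units) — not satisfied.
Result: main false OR exception false → false.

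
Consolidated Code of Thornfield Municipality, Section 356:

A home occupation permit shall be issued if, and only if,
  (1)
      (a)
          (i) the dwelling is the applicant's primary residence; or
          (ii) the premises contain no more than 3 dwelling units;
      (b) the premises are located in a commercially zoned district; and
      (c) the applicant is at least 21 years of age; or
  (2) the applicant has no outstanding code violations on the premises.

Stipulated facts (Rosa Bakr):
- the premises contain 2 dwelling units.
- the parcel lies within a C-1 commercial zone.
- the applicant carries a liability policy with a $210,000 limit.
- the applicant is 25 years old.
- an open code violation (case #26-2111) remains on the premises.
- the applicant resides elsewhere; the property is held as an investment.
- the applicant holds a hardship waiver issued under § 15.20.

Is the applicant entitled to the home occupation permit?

(i) primary residence — not satisfied.
(ii) ≤ 3 units — holds.
(a) = F OR T = true.
(b) commercially zoned — holds.
(c) age ≥ 21 — satisfied.
So (1) is satisfied (T AND T AND T).
(2) no code violations — not met.
So Overall is satisfied (T OR F).

Yes — granted.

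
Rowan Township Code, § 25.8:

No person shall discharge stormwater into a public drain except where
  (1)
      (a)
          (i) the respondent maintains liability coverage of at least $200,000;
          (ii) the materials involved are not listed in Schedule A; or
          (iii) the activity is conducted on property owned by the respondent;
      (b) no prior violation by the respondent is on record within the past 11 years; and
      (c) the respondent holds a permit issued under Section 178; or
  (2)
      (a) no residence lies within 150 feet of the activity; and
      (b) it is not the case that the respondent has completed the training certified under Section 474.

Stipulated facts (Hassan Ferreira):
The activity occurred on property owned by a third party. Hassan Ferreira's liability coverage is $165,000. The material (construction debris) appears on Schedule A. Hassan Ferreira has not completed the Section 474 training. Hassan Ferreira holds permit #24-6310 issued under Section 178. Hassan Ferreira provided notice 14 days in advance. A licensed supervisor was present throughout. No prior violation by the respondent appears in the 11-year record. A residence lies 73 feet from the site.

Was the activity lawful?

No — unlawful.

(i) coverage ≥ $200,000 — not met.
(ii) not (Schedule A material) — not met.
(iii) own property — not met.
(a): F OR F OR F → false.
(b) no prior violation — holds.
(c) holds permit — satisfied.
(1) = F AND T AND T = false.
(a) no residence in 150 ft — not met.
(b) not (training certified) — holds.
(2) = F AND T = false.
Overall: F OR F → false.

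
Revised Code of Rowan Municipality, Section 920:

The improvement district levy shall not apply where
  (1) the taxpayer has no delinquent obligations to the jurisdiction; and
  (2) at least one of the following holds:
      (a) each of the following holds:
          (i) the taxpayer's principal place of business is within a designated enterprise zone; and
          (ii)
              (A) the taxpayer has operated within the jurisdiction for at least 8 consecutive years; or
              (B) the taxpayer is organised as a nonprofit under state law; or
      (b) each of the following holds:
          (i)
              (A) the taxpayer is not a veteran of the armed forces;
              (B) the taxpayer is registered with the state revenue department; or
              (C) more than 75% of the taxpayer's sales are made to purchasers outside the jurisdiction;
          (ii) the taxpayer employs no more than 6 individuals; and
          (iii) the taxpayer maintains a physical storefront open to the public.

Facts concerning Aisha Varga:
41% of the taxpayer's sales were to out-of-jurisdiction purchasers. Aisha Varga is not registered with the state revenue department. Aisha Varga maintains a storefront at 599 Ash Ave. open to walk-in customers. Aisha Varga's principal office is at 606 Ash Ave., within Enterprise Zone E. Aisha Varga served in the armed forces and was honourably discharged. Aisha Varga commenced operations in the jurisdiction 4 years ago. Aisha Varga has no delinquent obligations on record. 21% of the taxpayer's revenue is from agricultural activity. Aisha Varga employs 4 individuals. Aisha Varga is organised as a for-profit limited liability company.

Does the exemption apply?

No — not exempt.

(1) no delinquency — holds.
(i) in enterprise zone — holds.
(A) ≥ 8 yrs in jurisdiction — not satisfied.
(B) nonprofit — not satisfied.
(ii): F OR F → false.
(a) = T AND F = false.
(A) not (veteran) — not satisfied.
(B) state-registered — not met.
(C) >75% out-of-jur. sales — fails.
(i) = F OR F OR F = false.
(ii) ≤ 6 employees — met.
(iii) has storefront — satisfied.
So (b) is not satisfied (F AND T AND T).
(2) = F OR F = false.
Overall = T AND F = false.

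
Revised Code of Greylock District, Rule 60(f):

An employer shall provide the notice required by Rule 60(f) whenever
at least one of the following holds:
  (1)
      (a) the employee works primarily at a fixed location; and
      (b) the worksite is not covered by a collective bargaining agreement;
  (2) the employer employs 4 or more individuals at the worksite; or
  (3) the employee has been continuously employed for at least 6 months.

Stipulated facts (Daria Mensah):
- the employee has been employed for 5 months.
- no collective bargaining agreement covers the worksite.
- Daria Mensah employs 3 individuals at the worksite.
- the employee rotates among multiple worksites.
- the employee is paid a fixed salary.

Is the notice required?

No — not required.

(a) fixed location — fails.
(b) no CBA — holds.
(1) = F AND T = false.
(2) ≥ 4 at site — not satisfied.
(3) tenure ≥ 6 mo. — not satisfied.
So Overall is not satisfied (F OR F OR F).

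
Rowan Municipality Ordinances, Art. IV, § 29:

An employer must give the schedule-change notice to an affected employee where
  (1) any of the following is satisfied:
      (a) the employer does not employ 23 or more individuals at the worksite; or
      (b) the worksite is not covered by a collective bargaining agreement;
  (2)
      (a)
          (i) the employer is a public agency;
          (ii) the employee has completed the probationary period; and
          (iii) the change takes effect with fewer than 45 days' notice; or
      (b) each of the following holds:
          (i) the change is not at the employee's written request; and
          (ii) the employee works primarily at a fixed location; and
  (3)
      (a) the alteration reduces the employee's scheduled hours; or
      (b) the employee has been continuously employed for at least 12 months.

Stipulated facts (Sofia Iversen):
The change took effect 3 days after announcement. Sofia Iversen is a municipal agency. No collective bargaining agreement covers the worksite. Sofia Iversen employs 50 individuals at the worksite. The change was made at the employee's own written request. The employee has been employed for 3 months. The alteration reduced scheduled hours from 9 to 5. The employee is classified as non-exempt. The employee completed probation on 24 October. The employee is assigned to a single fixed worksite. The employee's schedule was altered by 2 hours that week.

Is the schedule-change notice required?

(a) not (≥ 23 at site) — fails.
(b) no CBA — holds.
(1) = F OR T = true.
(i) public agency — holds.
(ii) past probation — satisfied.
(iii) < 45 days' notice — satisfied.
So (a) is satisfied (T AND T AND T).
(i) not employee-requested — fails.
(ii) fixed location — satisfied.
(b) = F AND T = false.
(2): T OR F → true.
(a) hours reduced — holds.
(b) tenure ≥ 12 mo. — not satisfied.
So (3) is satisfied (T OR F).
Overall = T AND T AND T = true.

Yes — required.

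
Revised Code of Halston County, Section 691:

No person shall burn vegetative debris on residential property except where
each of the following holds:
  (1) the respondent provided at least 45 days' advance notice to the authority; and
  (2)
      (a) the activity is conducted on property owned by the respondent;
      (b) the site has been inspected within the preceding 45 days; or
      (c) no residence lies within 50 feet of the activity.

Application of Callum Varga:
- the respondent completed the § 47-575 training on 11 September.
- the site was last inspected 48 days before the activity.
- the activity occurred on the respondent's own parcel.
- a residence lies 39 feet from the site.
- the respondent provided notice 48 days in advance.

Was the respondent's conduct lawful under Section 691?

(1) ≥45 days' notice — holds.
(a) own property — satisfied.
(b) site inspected — not met.
(c) no residence in 50 ft — fails.
So (2) is satisfied (T OR F OR F).
Overall = T AND T = true.

Yes — lawful.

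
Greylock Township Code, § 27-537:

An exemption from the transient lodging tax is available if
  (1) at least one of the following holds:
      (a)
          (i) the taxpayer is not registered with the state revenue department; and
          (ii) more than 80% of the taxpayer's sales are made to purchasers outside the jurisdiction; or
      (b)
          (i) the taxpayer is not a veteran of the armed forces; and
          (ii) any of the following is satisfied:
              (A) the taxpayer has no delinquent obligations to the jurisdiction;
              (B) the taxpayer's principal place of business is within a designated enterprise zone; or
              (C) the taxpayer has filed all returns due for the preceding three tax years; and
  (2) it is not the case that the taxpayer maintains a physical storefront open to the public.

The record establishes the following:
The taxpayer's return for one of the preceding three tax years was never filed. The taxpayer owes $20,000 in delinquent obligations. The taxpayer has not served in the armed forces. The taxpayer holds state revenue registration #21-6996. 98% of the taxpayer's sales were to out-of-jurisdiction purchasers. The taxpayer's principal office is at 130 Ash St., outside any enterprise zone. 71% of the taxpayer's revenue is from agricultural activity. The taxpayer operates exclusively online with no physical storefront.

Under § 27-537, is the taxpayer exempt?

No — not exempt.

(i) not (state-registered) — fails.
(ii) >80% out-of-jur. sales — holds.
(a) = F AND T = false.
(i) not (veteran) — satisfied.
(A) no delinquency — not met.
(B) in enterprise zone — fails.
(C) returns current — not met.
(ii): F OR F OR F → false.
(b): T AND F → false.
So (1) is not satisfied (F OR F).
(2) not (has storefront) — met.
So Overall is not satisfied (F AND T).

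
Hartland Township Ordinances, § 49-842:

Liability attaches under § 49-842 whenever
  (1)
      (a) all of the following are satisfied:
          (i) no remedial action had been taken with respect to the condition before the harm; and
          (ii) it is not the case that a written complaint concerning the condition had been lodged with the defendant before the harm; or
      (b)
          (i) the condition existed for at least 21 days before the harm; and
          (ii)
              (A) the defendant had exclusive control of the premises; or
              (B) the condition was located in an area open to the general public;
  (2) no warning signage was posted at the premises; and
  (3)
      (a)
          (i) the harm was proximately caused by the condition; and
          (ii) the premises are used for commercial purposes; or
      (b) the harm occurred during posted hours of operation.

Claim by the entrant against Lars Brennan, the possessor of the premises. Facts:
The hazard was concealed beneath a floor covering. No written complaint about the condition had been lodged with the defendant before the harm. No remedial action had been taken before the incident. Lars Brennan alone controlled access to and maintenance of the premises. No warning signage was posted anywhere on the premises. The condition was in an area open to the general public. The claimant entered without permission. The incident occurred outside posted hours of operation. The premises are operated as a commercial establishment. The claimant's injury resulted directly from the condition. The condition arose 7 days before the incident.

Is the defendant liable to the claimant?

(i) no remedial action — satisfied.
(ii) not (complaint lodged) — satisfied.
(a): T AND T → true.
(i) condition ≥21 days old — not met.
(A) exclusive control — satisfied.
(B) public area — holds.
(ii): T OR T → true.
(b) = F AND T = false.
So (1) is satisfied (T OR F).
(2) no signage posted — satisfied.
(i) proximate cause — holds.
(ii) commercial use — holds.
So (a) is satisfied (T AND T).
(b) during posted hours — fails.
(3): T OR F → true.
Overall = T AND T AND T = true.

Yes — liable.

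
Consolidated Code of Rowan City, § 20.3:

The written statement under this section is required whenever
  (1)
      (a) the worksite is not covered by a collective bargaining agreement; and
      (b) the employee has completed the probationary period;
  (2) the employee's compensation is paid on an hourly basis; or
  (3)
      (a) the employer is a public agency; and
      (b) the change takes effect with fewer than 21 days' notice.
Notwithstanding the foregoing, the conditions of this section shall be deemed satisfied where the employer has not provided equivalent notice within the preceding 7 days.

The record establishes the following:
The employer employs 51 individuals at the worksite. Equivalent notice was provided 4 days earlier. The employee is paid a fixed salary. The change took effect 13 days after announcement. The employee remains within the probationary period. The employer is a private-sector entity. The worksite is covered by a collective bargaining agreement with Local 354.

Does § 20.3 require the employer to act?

No — not required.

(a) no CBA — fails.
(b) past probation — not met.
So (1) is not satisfied (F AND F).
(2) hourly-paid — fails.
(a) public agency — not met.
(b) < 21 days' notice — satisfied.
(3) = F AND T = false.
Overall: F OR F OR F → false.
Exception (no recent notice) — not satisfied.
Result: main false OR exception false → false.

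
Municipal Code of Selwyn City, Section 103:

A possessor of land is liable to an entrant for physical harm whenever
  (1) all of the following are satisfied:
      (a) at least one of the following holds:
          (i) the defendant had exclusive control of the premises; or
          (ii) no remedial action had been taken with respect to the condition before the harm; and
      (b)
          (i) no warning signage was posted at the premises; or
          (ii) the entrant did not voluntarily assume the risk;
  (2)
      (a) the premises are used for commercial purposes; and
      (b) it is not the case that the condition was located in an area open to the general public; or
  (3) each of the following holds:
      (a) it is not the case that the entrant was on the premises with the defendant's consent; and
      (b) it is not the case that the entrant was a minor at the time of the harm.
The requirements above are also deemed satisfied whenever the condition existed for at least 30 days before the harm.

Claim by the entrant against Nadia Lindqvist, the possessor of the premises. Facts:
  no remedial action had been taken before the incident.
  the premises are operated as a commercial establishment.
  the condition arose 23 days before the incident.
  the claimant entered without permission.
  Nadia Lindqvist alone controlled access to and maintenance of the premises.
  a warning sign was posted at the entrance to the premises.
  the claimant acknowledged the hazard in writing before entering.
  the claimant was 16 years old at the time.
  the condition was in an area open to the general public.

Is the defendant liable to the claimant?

No — not liable.

(i) exclusive control — satisfied.
(ii) no remedial action — met.
(a) = T OR T = true.
(i) no signage posted — not met.
(ii) no assumed risk — fails.
(b) = F OR F = false.
So (1) is not satisfied (T AND F).
(a) commercial use — satisfied.
(b) not (public area) — fails.
So (2) is not satisfied (T AND F).
(a) not (consent to enter) — holds.
(b) not (entrant a minor) — not satisfied.
(3) = T AND F = false.
Overall = F OR F OR F = false.
Exception (condition ≥30 days old) — not satisfied.
Result: main false OR exception false → false.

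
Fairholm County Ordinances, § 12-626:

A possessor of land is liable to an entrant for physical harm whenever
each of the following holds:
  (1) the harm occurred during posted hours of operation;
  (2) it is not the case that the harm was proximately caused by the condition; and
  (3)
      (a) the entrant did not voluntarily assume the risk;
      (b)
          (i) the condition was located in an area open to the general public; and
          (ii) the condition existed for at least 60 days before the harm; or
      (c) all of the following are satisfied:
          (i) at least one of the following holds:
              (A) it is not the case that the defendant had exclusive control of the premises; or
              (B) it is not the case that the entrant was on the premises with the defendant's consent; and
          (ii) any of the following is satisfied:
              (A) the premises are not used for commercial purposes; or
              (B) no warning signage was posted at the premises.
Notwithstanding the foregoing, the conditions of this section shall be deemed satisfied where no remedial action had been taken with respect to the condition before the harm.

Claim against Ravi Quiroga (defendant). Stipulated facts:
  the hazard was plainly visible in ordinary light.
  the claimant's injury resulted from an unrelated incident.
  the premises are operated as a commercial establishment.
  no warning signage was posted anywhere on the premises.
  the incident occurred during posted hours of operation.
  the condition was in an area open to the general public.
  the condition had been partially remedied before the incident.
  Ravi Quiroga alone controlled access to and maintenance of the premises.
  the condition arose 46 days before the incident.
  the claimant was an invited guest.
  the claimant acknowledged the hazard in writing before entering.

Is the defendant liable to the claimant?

(1) during posted hours — satisfied.
(2) not (proximate cause) — met.
(a) no assumed risk — fails.
(i) public area — holds.
(ii) condition ≥60 days old — not met.
So (b) is not satisfied (T AND F).
(A) not (exclusive control) — not met.
(B) not (consent to enter) — fails.
So (i) is not satisfied (F OR F).
(A) not (commercial use) — not satisfied.
(B) no signage posted — holds.
So (ii) is satisfied (F OR T).
(c): F AND T → false.
(3): F OR F OR F → false.
So Overall is not satisfied (T AND T AND F).
Exception (no remedial action) — not satisfied.
Result: main false OR exception false → false.

No — not liable.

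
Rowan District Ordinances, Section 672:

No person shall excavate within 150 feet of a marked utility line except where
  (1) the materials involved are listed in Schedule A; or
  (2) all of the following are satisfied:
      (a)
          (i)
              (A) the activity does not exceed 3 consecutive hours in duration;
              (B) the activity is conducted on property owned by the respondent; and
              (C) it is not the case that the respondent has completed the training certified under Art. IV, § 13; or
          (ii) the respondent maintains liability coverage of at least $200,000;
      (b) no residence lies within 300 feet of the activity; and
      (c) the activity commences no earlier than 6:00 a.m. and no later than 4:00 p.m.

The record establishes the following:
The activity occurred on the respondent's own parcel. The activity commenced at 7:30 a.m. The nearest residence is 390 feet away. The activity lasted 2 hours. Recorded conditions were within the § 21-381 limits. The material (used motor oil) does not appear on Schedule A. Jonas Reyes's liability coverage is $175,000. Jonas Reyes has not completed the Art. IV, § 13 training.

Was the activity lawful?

(1) Schedule A material — fails.
(A) ≤ 3 hrs duration — holds.
(B) own property — met.
(C) not (training certified) — satisfied.
(i) = T AND T AND T = true.
(ii) coverage ≥ $200,000 — fails.
(a) = T OR F = true.
(b) no residence in 300 ft — holds.
(c) start within hours — satisfied.
(2) = T AND T AND T = true.
Overall = F OR T = true.

Yes — lawful.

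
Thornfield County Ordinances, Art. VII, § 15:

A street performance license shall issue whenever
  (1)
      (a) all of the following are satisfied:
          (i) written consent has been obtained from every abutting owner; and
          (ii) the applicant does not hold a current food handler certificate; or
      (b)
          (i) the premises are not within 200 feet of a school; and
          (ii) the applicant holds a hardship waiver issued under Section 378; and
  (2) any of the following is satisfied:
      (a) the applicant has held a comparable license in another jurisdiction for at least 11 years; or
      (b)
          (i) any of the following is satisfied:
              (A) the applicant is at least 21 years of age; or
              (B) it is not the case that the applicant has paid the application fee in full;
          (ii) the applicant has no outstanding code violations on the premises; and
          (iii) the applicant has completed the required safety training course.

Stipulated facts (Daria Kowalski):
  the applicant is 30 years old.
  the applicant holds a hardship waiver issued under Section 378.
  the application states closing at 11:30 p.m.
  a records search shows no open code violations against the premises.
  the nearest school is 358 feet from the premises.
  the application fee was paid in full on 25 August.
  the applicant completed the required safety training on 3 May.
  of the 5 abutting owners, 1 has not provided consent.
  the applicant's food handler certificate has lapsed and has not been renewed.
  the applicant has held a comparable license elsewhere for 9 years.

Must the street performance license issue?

Yes — granted.

(i) all abutters consent — fails.
(ii) not (food handler cert.) — holds.
So (a) is not satisfied (F AND T).
(i) ≥200 ft from school — met.
(ii) hardship waiver — met.
So (b) is satisfied (T AND T).
(1) = F OR T = true.
(a) prior license ≥ 11 yr — fails.
(A) age ≥ 21 — holds.
(B) not (fee paid) — not met.
(i) = T OR F = true.
(ii) no code violations — satisfied.
(iii) safety training — met.
So (b) is satisfied (T AND T AND T).
(2): F OR T → true.
Overall: T AND T → true.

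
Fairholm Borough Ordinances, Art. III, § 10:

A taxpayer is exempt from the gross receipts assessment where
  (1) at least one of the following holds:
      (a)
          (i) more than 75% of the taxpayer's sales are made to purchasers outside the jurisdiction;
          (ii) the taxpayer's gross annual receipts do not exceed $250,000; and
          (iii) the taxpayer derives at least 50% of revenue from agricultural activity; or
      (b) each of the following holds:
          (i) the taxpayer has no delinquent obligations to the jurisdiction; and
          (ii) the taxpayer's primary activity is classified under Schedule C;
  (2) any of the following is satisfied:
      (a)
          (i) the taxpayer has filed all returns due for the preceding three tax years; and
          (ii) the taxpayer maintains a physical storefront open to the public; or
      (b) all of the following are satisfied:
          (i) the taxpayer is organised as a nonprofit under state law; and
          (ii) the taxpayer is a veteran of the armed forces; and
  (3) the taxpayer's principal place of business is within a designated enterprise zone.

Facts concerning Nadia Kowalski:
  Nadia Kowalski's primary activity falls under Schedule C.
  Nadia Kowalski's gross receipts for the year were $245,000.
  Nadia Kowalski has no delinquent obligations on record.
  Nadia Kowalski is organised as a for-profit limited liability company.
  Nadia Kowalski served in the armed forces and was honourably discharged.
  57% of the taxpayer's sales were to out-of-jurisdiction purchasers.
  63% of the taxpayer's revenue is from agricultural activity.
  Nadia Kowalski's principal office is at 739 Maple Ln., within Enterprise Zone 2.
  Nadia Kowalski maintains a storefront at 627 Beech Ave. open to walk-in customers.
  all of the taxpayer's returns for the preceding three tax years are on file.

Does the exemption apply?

(i) >75% out-of-jur. sales — not satisfied.
(ii) receipts ≤ $250,000 — met.
(iii) ≥50% agricultural — met.
(a): F AND T AND T → false.
(i) no delinquency — satisfied.
(ii) Schedule C activity — holds.
(b) = T AND T = true.
(1): F OR T → true.
(i) returns current — satisfied.
(ii) has storefront — satisfied.
So (a) is satisfied (T AND T).
(i) nonprofit — not satisfied.
(ii) veteran — met.
(b): F AND T → false.
So (2) is satisfied (T OR F).
(3) in enterprise zone — met.
Overall = T AND T AND T = true.

Yes — exempt.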